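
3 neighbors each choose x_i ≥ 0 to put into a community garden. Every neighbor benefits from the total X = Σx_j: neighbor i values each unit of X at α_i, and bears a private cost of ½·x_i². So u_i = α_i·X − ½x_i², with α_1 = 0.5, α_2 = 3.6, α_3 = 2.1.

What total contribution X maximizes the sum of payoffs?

18.6

Planner FOC: ∂(Σu_j)/∂x_i = (Σα_j) − x_i = 0, so x_i^SO = Σα_j = 6.2 for every i; X^SO = 18.6.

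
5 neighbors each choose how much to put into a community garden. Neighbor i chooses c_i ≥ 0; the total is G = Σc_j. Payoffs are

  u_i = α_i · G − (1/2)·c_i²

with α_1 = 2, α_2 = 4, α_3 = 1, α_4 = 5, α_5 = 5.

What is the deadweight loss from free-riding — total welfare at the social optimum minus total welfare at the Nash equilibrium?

Neighbor i's FOC: ∂u_i/∂c_i = α_i − c_i = 0, so c_i* = α_i.
NE contributions = (2, 4, 1, 5, 5); G = 17.
W^NE = (Σα)·G − ½Σα_i² = 17² − ½·71 = 253.5.
Planner sets c_i = Σα_j = 17 for every i, so G^SO = 5·17 = 85.
W^SO = (Σα)·G^SO − ½·5·(Σα)² = (5/2)·17² = 722.5.
Deadweight loss = W^SO − W^NE = 469.

469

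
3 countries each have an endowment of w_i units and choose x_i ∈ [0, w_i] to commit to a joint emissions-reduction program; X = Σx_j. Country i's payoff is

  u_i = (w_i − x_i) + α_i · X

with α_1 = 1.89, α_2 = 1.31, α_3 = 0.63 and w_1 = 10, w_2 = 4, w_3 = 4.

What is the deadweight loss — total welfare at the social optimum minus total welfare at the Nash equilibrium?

∂u_i/∂x_i = α_i − 1, so country i contributes w_i if α_i > 1, else 0.
α_i > 1 for i ∈ {1, 2}; NE contributions (10, 4, 0), X = 14.
W^NE = Σw_i − X^NE + (Σα_i)·X^NE = 18 + 2.83·14 = 57.62.
Planner: ∂(Σu_j)/∂x_i = Σα_j − 1 = 2.83 > 0, so everyone contributes w_i; X^SO = 18, W^SO = 18 + 2.83·18 = 68.94.
Deadweight loss = 11.32.

11.32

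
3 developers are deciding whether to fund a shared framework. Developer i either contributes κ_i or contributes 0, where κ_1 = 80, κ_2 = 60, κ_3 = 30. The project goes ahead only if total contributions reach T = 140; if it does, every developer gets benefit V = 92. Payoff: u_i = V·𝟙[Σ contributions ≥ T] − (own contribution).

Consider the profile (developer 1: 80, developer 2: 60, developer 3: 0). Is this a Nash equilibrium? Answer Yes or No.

Total = 140 ≥ 140: provided.
Developer 1 (pledges 80, payoff 12): dropping to 0 → total 60, payoff 0. No gain.
Developer 2 (pledges 60, payoff 32): dropping to 0 → total 80, payoff 0. No gain.
Developer 3 (pledges 0, payoff 92): pledging 30 → total 170, payoff 62. No gain.

Yes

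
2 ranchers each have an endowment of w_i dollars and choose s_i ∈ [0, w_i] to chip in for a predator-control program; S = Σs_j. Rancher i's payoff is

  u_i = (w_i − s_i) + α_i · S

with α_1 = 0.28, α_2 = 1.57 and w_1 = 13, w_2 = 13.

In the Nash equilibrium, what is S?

∂u_i/∂s_i = α_i − 1, so rancher i contributes w_i if α_i > 1, else 0.
α_i > 1 for i ∈ {2}; NE contributions (0, 13), S = 13.

13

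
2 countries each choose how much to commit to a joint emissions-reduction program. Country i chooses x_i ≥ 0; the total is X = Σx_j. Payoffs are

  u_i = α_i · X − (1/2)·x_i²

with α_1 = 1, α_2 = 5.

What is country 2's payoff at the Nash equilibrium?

17.5

Country i's FOC: ∂u_i/∂x_i = α_i − x_i = 0, so x_i* = α_i.
NE contributions = (1, 5); X = 6.
u_2 = α_2·X − ½·(x_2)² = 5·6 − ½·5² = 17.5.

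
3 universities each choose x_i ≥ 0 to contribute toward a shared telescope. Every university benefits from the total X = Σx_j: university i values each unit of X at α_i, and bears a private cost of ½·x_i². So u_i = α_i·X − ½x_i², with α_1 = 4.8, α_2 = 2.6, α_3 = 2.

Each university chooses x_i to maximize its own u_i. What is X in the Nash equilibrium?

9.4

University i's FOC: ∂u_i/∂x_i = α_i − x_i = 0, so x_i* = α_i.
NE contributions = (4.8, 2.6, 2); X = 9.4.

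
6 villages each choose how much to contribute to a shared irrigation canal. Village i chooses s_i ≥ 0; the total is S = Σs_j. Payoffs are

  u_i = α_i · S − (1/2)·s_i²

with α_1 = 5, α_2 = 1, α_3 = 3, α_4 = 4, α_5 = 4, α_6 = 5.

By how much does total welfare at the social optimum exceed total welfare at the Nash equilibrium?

Village i's FOC: ∂u_i/∂s_i = α_i − s_i = 0, so s_i* = α_i.
NE contributions = (5, 1, 3, 4, 4, 5); S = 22.
W^NE = (Σα)·S − ½Σα_i² = 22² − ½·92 = 438.
Planner sets s_i = Σα_j = 22 for every i, so S^SO = 6·22 = 132.
W^SO = (Σα)·S^SO − ½·6·(Σα)² = (6/2)·22² = 1452.
Deadweight loss = W^SO − W^NE = 1014.

1014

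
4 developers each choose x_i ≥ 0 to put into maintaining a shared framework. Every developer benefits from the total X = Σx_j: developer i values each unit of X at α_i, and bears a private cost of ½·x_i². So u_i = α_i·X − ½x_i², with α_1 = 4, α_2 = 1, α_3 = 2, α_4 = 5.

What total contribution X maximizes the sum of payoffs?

48

Planner FOC: ∂(Σu_j)/∂x_i = (Σα_j) − x_i = 0, so x_i^SO = Σα_j = 12 for every i; X^SO = 48.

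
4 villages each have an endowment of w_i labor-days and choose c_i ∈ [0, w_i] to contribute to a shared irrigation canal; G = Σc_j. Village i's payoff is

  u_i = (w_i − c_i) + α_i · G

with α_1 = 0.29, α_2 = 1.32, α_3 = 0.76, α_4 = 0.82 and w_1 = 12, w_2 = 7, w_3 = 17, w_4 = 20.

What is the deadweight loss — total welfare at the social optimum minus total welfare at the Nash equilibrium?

∂u_i/∂c_i = α_i − 1, so village i contributes w_i if α_i > 1, else 0.
α_i > 1 for i ∈ {2}; NE contributions (0, 7, 0, 0), G = 7.
W^NE = Σw_i − G^NE + (Σα_i)·G^NE = 56 + 2.19·7 = 71.33.
Planner: ∂(Σu_j)/∂c_i = Σα_j − 1 = 2.19 > 0, so everyone contributes w_i; G^SO = 56, W^SO = 56 + 2.19·56 = 178.64.
Deadweight loss = 107.31.

107.31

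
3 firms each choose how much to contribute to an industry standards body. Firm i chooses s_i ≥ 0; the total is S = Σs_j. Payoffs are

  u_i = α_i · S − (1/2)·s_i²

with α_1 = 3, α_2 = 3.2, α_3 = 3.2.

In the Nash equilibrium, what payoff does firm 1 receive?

Firm i's FOC: ∂u_i/∂s_i = α_i − s_i = 0, so s_i* = α_i.
NE contributions = (3, 3.2, 3.2); S = 9.4.
u_1 = α_1·S − ½·(s_1)² = 3·9.4 − ½·3² = 23.7.

23.7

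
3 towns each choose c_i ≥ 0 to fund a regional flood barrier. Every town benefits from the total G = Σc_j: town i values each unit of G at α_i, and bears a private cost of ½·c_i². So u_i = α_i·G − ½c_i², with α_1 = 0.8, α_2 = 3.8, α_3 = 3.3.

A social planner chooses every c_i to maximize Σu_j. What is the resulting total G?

Planner FOC: ∂(Σu_j)/∂c_i = (Σα_j) − c_i = 0, so c_i^SO = Σα_j = 7.9 for every i; G^SO = 23.7.

23.7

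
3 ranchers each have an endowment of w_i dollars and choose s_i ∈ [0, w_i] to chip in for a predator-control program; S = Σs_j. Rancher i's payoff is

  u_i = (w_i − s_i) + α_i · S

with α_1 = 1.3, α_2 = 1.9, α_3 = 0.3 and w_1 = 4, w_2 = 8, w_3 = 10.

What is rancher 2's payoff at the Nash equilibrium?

22.8

∂u_i/∂s_i = α_i − 1, so rancher i contributes w_i if α_i > 1, else 0.
α_i > 1 for i ∈ {1, 2}; NE contributions (4, 8, 0), S = 12.
u_2 = (8 − 8) + 1.9·12 = 22.8.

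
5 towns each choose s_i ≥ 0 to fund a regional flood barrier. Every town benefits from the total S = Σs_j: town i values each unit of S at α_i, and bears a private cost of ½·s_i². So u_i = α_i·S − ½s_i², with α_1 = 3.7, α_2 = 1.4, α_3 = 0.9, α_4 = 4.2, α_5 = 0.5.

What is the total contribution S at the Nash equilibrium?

10.7

Town i's FOC: ∂u_i/∂s_i = α_i − s_i = 0, so s_i* = α_i.
NE contributions = (3.7, 1.4, 0.9, 4.2, 0.5); S = 10.7.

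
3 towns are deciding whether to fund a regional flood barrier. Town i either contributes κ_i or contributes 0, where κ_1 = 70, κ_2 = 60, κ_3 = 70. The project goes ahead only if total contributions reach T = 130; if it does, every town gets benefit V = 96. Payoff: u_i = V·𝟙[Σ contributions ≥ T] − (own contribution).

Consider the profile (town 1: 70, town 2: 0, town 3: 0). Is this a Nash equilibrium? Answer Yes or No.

Total = 70 < 130: not provided.
Town 1 (pledges 70, payoff -70): dropping to 0 → total 0, payoff 0. Profitable deviation.

No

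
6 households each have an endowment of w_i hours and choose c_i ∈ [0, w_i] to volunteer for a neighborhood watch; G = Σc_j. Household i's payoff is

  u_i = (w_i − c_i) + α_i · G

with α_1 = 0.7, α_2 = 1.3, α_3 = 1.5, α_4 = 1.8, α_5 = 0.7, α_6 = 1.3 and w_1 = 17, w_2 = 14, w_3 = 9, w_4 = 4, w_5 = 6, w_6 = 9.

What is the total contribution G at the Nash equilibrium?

36

∂u_i/∂c_i = α_i − 1, so household i contributes w_i if α_i > 1, else 0.
α_i > 1 for i ∈ {2, 3, 4, 6}; NE contributions (0, 14, 9, 4, 0, 9), G = 36.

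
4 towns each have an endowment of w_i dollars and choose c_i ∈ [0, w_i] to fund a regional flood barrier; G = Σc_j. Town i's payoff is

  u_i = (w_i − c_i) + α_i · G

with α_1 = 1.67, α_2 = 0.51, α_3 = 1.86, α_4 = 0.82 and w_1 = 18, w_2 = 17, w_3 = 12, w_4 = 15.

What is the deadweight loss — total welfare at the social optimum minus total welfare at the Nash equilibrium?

123.52

∂u_i/∂c_i = α_i − 1, so town i contributes w_i if α_i > 1, else 0.
α_i > 1 for i ∈ {1, 3}; NE contributions (18, 0, 12, 0), G = 30.
W^NE = Σw_i − G^NE + (Σα_i)·G^NE = 62 + 3.86·30 = 177.8.
Planner: ∂(Σu_j)/∂c_i = Σα_j − 1 = 3.86 > 0, so everyone contributes w_i; G^SO = 62, W^SO = 62 + 3.86·62 = 301.32.
Deadweight loss = 123.52.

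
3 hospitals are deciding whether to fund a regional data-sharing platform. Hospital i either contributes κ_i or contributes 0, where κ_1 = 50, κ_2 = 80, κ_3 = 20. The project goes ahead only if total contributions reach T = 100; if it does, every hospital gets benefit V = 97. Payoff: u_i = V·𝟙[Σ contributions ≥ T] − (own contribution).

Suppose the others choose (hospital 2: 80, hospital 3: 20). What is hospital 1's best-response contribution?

Others' total = 100 ≥ 100; contributing adds cost 50 for no extra benefit.
Best response: 0.

0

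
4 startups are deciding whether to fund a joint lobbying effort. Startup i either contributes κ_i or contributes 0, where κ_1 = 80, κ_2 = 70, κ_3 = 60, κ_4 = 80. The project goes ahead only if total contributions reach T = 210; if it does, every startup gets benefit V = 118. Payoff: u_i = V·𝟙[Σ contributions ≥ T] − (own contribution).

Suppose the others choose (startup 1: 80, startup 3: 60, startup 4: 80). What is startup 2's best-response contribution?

Others' total = 220 ≥ 210; contributing adds cost 70 for no extra benefit.
Best response: 0.

0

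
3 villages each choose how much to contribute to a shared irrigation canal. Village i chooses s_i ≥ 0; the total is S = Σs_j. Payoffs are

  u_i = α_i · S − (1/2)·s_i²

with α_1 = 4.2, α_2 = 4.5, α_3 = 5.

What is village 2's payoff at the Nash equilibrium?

51.525

Village i's FOC: ∂u_i/∂s_i = α_i − s_i = 0, so s_i* = α_i.
NE contributions = (4.2, 4.5, 5); S = 13.7.
u_2 = α_2·S − ½·(s_2)² = 4.5·13.7 − ½·4.5² = 51.525.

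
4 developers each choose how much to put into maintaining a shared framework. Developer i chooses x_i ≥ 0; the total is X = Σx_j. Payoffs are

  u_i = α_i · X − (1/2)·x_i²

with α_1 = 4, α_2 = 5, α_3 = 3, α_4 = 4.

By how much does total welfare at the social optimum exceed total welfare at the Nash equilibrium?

Developer i's FOC: ∂u_i/∂x_i = α_i − x_i = 0, so x_i* = α_i.
NE contributions = (4, 5, 3, 4); X = 16.
W^NE = (Σα)·X − ½Σα_i² = 16² − ½·66 = 223.
Planner sets x_i = Σα_j = 16 for every i, so X^SO = 4·16 = 64.
W^SO = (Σα)·X^SO − ½·4·(Σα)² = (4/2)·16² = 512.
Deadweight loss = W^SO − W^NE = 289.

289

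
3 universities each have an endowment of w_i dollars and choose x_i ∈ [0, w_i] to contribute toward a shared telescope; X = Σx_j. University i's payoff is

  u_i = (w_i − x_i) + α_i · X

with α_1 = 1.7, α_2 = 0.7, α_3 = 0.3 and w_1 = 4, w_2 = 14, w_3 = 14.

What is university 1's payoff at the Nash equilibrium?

∂u_i/∂x_i = α_i − 1, so university i contributes w_i if α_i > 1, else 0.
α_i > 1 for i ∈ {1}; NE contributions (4, 0, 0), X = 4.
u_1 = (4 − 4) + 1.7·4 = 6.8.

6.8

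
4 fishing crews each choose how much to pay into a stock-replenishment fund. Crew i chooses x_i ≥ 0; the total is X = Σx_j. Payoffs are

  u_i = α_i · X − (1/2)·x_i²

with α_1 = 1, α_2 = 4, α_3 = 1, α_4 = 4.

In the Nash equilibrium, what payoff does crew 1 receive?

9.5

Crew i's FOC: ∂u_i/∂x_i = α_i − x_i = 0, so x_i* = α_i.
NE contributions = (1, 4, 1, 4); X = 10.
u_1 = α_1·X − ½·(x_1)² = 1·10 − ½·1² = 9.5.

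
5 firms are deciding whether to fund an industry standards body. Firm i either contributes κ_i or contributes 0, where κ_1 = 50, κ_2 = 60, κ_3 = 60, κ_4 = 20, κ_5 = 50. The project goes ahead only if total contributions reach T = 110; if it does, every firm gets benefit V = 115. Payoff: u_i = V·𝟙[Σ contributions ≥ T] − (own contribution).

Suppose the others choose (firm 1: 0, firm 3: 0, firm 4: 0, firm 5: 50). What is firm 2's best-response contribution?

60

Others' total = 50. Contributing 60 brings total to 110 ≥ 110: gain V − κ_2 = 55.
Best response: 60.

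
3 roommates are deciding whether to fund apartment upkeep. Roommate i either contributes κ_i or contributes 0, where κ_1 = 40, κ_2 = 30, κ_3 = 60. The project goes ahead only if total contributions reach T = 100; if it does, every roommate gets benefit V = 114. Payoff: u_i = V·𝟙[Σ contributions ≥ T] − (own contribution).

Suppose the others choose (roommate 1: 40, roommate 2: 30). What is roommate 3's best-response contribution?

Others' total = 70. Contributing 60 brings total to 130 ≥ 100: gain V − κ_3 = 54.
Best response: 60.

60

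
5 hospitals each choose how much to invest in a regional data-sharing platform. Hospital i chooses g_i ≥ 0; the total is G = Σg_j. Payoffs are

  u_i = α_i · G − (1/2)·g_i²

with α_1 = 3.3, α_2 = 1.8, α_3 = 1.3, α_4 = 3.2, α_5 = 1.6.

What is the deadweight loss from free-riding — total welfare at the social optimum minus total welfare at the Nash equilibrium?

Hospital i's FOC: ∂u_i/∂g_i = α_i − g_i = 0, so g_i* = α_i.
NE contributions = (3.3, 1.8, 1.3, 3.2, 1.6); G = 11.2.
W^NE = (Σα)·G − ½Σα_i² = 11.2² − ½·28.62 = 111.13.
Planner sets g_i = Σα_j = 11.2 for every i, so G^SO = 5·11.2 = 56.
W^SO = (Σα)·G^SO − ½·5·(Σα)² = (5/2)·11.2² = 313.6.
Deadweight loss = W^SO − W^NE = 202.47.

202.47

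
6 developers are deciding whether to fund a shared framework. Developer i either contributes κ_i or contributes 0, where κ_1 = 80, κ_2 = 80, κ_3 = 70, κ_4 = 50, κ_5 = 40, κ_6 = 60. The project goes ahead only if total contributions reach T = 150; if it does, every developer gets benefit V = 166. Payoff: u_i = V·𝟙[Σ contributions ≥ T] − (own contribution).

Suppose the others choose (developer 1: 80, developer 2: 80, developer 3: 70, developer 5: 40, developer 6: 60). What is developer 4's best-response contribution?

Others' total = 330 ≥ 150; contributing adds cost 50 for no extra benefit.
Best response: 0.

0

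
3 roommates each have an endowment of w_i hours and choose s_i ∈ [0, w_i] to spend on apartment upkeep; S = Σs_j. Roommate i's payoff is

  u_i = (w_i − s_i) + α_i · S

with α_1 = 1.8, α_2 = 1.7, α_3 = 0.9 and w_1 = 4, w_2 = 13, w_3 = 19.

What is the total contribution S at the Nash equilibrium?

17

∂u_i/∂s_i = α_i − 1, so roommate i contributes w_i if α_i > 1, else 0.
α_i > 1 for i ∈ {1, 2}; NE contributions (4, 13, 0), S = 17.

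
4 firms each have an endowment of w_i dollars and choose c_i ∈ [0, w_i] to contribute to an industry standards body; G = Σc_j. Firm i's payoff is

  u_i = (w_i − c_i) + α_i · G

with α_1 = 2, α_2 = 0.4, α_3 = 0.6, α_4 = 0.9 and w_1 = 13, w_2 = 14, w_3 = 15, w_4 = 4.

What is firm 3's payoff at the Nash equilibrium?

∂u_i/∂c_i = α_i − 1, so firm i contributes w_i if α_i > 1, else 0.
α_i > 1 for i ∈ {1}; NE contributions (13, 0, 0, 0), G = 13.
u_3 = (15 − 0) + 0.6·13 = 22.8.

22.8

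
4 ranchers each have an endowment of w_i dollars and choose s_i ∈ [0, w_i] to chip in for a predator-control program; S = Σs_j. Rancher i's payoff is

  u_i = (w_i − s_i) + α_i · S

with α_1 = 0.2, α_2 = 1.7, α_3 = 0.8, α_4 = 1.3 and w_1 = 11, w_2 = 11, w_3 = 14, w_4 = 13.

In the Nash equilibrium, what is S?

24

∂u_i/∂s_i = α_i − 1, so rancher i contributes w_i if α_i > 1, else 0.
α_i > 1 for i ∈ {2, 4}; NE contributions (0, 11, 0, 13), S = 24.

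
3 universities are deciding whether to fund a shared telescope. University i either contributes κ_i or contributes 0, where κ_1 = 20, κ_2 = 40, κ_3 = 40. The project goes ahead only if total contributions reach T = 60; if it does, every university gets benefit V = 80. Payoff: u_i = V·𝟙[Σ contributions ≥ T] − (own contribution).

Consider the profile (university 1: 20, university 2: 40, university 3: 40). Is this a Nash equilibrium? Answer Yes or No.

Total = 100 ≥ 60: provided.
University 1 (pledges 20, payoff 60): dropping to 0 → total 80, payoff 80. Profitable deviation.

No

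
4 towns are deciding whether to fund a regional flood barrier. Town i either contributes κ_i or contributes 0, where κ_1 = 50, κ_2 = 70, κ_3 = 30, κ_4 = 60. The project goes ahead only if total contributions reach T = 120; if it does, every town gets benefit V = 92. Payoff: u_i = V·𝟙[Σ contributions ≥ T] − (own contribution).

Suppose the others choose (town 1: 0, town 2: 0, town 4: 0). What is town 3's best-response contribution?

Others' total = 0. Even contributing 30 gives 30 < 120: no benefit either way.
Best response: 0.

0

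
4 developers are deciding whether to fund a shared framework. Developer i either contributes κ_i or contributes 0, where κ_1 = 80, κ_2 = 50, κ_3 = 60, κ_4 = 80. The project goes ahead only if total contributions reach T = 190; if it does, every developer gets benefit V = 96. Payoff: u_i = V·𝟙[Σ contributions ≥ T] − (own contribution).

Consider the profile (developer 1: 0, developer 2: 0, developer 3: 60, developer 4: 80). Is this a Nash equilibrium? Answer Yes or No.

Total = 140 < 190: not provided.
Developer 1 (pledges 0, payoff 0): pledging 80 → total 220, payoff 16. Profitable deviation.

No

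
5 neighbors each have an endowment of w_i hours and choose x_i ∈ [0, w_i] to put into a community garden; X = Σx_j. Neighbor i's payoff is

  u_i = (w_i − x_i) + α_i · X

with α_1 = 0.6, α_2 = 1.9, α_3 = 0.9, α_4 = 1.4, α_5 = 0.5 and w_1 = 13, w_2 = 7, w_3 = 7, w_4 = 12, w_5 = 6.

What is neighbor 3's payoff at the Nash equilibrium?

∂u_i/∂x_i = α_i − 1, so neighbor i contributes w_i if α_i > 1, else 0.
α_i > 1 for i ∈ {2, 4}; NE contributions (0, 7, 0, 12, 0), X = 19.
u_3 = (7 − 0) + 0.9·19 = 24.1.

24.1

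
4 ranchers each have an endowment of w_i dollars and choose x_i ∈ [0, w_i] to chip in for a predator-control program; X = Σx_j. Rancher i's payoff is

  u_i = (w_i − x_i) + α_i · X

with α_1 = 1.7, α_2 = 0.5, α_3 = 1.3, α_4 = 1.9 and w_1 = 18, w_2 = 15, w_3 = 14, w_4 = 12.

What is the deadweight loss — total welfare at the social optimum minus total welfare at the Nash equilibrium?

∂u_i/∂x_i = α_i − 1, so rancher i contributes w_i if α_i > 1, else 0.
α_i > 1 for i ∈ {1, 3, 4}; NE contributions (18, 0, 14, 12), X = 44.
W^NE = Σw_i − X^NE + (Σα_i)·X^NE = 59 + 4.4·44 = 252.6.
Planner: ∂(Σu_j)/∂x_i = Σα_j − 1 = 4.4 > 0, so everyone contributes w_i; X^SO = 59, W^SO = 59 + 4.4·59 = 318.6.
Deadweight loss = 66.

66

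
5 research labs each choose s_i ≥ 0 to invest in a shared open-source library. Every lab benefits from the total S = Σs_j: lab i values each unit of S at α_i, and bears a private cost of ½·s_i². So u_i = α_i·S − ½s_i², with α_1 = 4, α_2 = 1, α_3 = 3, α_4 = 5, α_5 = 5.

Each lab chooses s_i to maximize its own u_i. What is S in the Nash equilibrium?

18

Lab i's FOC: ∂u_i/∂s_i = α_i − s_i = 0, so s_i* = α_i.
NE contributions = (4, 1, 3, 5, 5); S = 18.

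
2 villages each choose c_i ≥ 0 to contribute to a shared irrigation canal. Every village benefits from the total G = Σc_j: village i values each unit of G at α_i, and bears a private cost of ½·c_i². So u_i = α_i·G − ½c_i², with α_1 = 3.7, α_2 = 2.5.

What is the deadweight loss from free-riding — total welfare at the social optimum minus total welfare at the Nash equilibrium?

9.97

Village i's FOC: ∂u_i/∂c_i = α_i − c_i = 0, so c_i* = α_i.
NE contributions = (3.7, 2.5); G = 6.2.
W^NE = (Σα)·G − ½Σα_i² = 6.2² − ½·19.94 = 28.47.
Planner sets c_i = Σα_j = 6.2 for every i, so G^SO = 2·6.2 = 12.4.
W^SO = (Σα)·G^SO − ½·2·(Σα)² = (2/2)·6.2² = 38.44.
Deadweight loss = W^SO − W^NE = 9.97.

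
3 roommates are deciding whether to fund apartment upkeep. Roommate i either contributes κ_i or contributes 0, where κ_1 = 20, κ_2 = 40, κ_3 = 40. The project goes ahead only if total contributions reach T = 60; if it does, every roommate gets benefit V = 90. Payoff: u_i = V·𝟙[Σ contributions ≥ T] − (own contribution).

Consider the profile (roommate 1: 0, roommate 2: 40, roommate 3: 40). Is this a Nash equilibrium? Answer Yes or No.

Yes

Total = 80 ≥ 60: provided.
Roommate 1 (pledges 0, payoff 90): pledging 20 → total 100, payoff 70. No gain.
Roommate 2 (pledges 40, payoff 50): dropping to 0 → total 40, payoff 0. No gain.
Roommate 3 (pledges 40, payoff 50): dropping to 0 → total 40, payoff 0. No gain.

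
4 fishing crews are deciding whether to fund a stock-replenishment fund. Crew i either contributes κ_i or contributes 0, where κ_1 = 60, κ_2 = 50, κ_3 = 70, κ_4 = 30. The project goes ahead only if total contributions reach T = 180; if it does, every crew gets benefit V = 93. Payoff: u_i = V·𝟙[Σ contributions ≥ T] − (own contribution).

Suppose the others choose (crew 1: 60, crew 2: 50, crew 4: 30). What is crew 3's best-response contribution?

70

Others' total = 140. Contributing 70 brings total to 210 ≥ 180: gain V − κ_3 = 23.
Best response: 70.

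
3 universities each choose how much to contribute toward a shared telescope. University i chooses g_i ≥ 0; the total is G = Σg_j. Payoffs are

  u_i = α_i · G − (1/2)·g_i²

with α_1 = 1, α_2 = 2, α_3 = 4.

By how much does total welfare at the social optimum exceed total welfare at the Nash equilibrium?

35

University i's FOC: ∂u_i/∂g_i = α_i − g_i = 0, so g_i* = α_i.
NE contributions = (1, 2, 4); G = 7.
W^NE = (Σα)·G − ½Σα_i² = 7² − ½·21 = 38.5.
Planner sets g_i = Σα_j = 7 for every i, so G^SO = 3·7 = 21.
W^SO = (Σα)·G^SO − ½·3·(Σα)² = (3/2)·7² = 73.5.
Deadweight loss = W^SO − W^NE = 35.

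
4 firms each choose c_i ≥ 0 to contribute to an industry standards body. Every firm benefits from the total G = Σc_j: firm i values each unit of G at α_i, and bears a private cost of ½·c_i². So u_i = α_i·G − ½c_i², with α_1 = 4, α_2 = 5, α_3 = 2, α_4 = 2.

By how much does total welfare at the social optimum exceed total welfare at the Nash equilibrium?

193.5

Firm i's FOC: ∂u_i/∂c_i = α_i − c_i = 0, so c_i* = α_i.
NE contributions = (4, 5, 2, 2); G = 13.
W^NE = (Σα)·G − ½Σα_i² = 13² − ½·49 = 144.5.
Planner sets c_i = Σα_j = 13 for every i, so G^SO = 4·13 = 52.
W^SO = (Σα)·G^SO − ½·4·(Σα)² = (4/2)·13² = 338.
Deadweight loss = W^SO − W^NE = 193.5.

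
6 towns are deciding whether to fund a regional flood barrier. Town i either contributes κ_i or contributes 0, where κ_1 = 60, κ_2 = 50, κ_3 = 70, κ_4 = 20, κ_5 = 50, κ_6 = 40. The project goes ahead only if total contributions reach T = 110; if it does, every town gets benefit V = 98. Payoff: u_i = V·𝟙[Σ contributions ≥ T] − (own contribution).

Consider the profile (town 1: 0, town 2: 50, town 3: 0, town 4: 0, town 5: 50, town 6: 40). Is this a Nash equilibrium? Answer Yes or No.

Total = 140 ≥ 110: provided.
Town 1 (pledges 0, payoff 98): pledging 60 → total 200, payoff 38. No gain.
Town 2 (pledges 50, payoff 48): dropping to 0 → total 90, payoff 0. No gain.
Town 3 (pledges 0, payoff 98): pledging 70 → total 210, payoff 28. No gain.
Town 4 (pledges 0, payoff 98): pledging 20 → total 160, payoff 78. No gain.
Town 5 (pledges 50, payoff 48): dropping to 0 → total 90, payoff 0. No gain.
Town 6 (pledges 40, payoff 58): dropping to 0 → total 100, payoff 0. No gain.

Yes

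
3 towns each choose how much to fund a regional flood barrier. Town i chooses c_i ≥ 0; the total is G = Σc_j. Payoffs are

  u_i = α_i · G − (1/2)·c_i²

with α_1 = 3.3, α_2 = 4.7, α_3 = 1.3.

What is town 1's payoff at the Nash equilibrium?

25.245

Town i's FOC: ∂u_i/∂c_i = α_i − c_i = 0, so c_i* = α_i.
NE contributions = (3.3, 4.7, 1.3); G = 9.3.
u_1 = α_1·G − ½·(c_1)² = 3.3·9.3 − ½·3.3² = 25.245.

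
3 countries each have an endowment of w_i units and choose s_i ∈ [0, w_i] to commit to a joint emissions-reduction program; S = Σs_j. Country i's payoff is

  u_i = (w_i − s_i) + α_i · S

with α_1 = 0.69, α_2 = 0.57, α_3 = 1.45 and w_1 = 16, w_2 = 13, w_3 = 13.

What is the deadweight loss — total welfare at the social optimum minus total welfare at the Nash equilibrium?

∂u_i/∂s_i = α_i − 1, so country i contributes w_i if α_i > 1, else 0.
α_i > 1 for i ∈ {3}; NE contributions (0, 0, 13), S = 13.
W^NE = Σw_i − S^NE + (Σα_i)·S^NE = 42 + 1.71·13 = 64.23.
Planner: ∂(Σu_j)/∂s_i = Σα_j − 1 = 1.71 > 0, so everyone contributes w_i; S^SO = 42, W^SO = 42 + 1.71·42 = 113.82.
Deadweight loss = 49.59.

49.59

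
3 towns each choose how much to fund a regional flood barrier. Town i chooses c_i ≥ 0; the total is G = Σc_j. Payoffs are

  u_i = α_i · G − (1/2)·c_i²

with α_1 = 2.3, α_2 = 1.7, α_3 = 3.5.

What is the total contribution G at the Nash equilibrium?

7.5

Town i's FOC: ∂u_i/∂c_i = α_i − c_i = 0, so c_i* = α_i.
NE contributions = (2.3, 1.7, 3.5); G = 7.5.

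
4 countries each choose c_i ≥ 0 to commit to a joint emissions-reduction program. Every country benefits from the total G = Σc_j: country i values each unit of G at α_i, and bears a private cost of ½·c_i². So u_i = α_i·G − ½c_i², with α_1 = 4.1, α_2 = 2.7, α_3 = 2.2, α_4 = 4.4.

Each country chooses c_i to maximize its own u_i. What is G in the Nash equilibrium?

13.4

Country i's FOC: ∂u_i/∂c_i = α_i − c_i = 0, so c_i* = α_i.
NE contributions = (4.1, 2.7, 2.2, 4.4); G = 13.4.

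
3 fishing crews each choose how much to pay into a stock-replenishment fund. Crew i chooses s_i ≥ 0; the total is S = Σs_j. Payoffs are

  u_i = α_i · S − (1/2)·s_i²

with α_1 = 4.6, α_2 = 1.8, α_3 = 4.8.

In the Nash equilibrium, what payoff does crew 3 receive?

42.24

Crew i's FOC: ∂u_i/∂s_i = α_i − s_i = 0, so s_i* = α_i.
NE contributions = (4.6, 1.8, 4.8); S = 11.2.
u_3 = α_3·S − ½·(s_3)² = 4.8·11.2 − ½·4.8² = 42.24.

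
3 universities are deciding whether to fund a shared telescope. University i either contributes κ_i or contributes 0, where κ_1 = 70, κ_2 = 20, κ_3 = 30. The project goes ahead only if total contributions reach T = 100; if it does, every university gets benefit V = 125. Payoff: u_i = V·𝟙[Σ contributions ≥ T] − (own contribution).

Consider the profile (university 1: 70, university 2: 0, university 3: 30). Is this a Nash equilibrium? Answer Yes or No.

Total = 100 ≥ 100: provided.
University 1 (pledges 70, payoff 55): dropping to 0 → total 30, payoff 0. No gain.
University 2 (pledges 0, payoff 125): pledging 20 → total 120, payoff 105. No gain.
University 3 (pledges 30, payoff 95): dropping to 0 → total 70, payoff 0. No gain.

Yes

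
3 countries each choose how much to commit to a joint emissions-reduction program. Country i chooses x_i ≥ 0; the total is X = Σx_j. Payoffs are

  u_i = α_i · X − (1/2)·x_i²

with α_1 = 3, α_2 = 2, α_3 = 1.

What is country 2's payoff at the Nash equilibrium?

Country i's FOC: ∂u_i/∂x_i = α_i − x_i = 0, so x_i* = α_i.
NE contributions = (3, 2, 1); X = 6.
u_2 = α_2·X − ½·(x_2)² = 2·6 − ½·2² = 10.

10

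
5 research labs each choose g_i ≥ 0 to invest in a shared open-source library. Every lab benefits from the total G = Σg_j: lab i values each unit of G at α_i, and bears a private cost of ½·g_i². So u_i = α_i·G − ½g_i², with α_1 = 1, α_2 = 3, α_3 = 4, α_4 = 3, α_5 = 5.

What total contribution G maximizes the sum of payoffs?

80

Planner FOC: ∂(Σu_j)/∂g_i = (Σα_j) − g_i = 0, so g_i^SO = Σα_j = 16 for every i; G^SO = 80.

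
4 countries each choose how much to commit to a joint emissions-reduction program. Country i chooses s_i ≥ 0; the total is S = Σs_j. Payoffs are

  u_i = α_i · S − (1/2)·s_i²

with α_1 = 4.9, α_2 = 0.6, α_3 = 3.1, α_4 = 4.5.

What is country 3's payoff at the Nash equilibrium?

Country i's FOC: ∂u_i/∂s_i = α_i − s_i = 0, so s_i* = α_i.
NE contributions = (4.9, 0.6, 3.1, 4.5); S = 13.1.
u_3 = α_3·S − ½·(s_3)² = 3.1·13.1 − ½·3.1² = 35.805.

35.805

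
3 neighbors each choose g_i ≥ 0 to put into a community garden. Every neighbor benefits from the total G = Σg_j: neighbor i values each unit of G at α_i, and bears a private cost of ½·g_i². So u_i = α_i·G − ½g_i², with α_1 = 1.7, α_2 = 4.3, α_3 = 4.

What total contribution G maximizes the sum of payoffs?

30

Planner FOC: ∂(Σu_j)/∂g_i = (Σα_j) − g_i = 0, so g_i^SO = Σα_j = 10 for every i; G^SO = 30.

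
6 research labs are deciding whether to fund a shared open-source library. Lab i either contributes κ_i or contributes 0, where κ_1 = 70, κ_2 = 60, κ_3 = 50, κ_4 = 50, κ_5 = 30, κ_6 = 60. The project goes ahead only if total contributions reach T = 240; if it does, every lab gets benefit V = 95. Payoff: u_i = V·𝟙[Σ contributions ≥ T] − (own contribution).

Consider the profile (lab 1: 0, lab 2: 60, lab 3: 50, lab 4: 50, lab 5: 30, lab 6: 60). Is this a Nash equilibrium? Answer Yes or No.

Yes

Total = 250 ≥ 240: provided.
Lab 1 (pledges 0, payoff 95): pledging 70 → total 320, payoff 25. No gain.
Lab 2 (pledges 60, payoff 35): dropping to 0 → total 190, payoff 0. No gain.
Lab 3 (pledges 50, payoff 45): dropping to 0 → total 200, payoff 0. No gain.
Lab 4 (pledges 50, payoff 45): dropping to 0 → total 200, payoff 0. No gain.
Lab 5 (pledges 30, payoff 65): dropping to 0 → total 220, payoff 0. No gain.
Lab 6 (pledges 60, payoff 35): dropping to 0 → total 190, payoff 0. No gain.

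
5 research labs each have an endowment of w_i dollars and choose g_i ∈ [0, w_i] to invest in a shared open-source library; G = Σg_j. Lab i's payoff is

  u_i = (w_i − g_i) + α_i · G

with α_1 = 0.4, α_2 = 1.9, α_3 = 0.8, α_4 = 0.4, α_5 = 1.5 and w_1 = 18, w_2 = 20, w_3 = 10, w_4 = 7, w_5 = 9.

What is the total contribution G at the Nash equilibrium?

29

∂u_i/∂g_i = α_i − 1, so lab i contributes w_i if α_i > 1, else 0.
α_i > 1 for i ∈ {2, 5}; NE contributions (0, 20, 0, 0, 9), G = 29.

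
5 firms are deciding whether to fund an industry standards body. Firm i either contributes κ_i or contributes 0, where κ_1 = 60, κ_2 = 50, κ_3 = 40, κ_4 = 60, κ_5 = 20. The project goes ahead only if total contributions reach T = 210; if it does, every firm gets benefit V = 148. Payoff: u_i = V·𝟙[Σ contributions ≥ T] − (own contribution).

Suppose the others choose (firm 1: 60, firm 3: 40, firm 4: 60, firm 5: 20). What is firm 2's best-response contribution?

Others' total = 180. Contributing 50 brings total to 230 ≥ 210: gain V − κ_2 = 98.
Best response: 50.

50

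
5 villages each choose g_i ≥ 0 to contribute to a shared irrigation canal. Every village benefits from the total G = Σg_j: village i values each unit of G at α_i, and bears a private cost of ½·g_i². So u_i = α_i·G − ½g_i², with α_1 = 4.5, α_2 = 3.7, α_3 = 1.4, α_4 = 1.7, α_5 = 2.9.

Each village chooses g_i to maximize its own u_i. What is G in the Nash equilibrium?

14.2

Village i's FOC: ∂u_i/∂g_i = α_i − g_i = 0, so g_i* = α_i.
NE contributions = (4.5, 3.7, 1.4, 1.7, 2.9); G = 14.2.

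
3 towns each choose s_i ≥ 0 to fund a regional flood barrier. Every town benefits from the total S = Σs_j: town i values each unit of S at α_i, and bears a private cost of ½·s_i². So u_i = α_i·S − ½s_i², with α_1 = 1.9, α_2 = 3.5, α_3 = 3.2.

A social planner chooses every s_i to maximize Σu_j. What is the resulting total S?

Planner FOC: ∂(Σu_j)/∂s_i = (Σα_j) − s_i = 0, so s_i^SO = Σα_j = 8.6 for every i; S^SO = 25.8.

25.8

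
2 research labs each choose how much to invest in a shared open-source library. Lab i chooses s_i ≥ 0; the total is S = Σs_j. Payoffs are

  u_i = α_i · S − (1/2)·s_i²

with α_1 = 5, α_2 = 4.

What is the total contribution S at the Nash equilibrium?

9

Lab i's FOC: ∂u_i/∂s_i = α_i − s_i = 0, so s_i* = α_i.
NE contributions = (5, 4); S = 9.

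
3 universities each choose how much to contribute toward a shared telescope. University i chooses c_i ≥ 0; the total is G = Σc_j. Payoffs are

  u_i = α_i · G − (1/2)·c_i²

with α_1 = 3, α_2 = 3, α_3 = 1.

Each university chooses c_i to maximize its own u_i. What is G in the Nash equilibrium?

University i's FOC: ∂u_i/∂c_i = α_i − c_i = 0, so c_i* = α_i.
NE contributions = (3, 3, 1); G = 7.

7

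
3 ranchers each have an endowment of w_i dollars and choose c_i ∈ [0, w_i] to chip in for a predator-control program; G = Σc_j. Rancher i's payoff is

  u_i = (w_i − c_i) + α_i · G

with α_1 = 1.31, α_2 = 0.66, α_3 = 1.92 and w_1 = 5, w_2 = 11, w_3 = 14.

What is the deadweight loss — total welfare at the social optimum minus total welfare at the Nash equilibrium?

31.79

∂u_i/∂c_i = α_i − 1, so rancher i contributes w_i if α_i > 1, else 0.
α_i > 1 for i ∈ {1, 3}; NE contributions (5, 0, 14), G = 19.
W^NE = Σw_i − G^NE + (Σα_i)·G^NE = 30 + 2.89·19 = 84.91.
Planner: ∂(Σu_j)/∂c_i = Σα_j − 1 = 2.89 > 0, so everyone contributes w_i; G^SO = 30, W^SO = 30 + 2.89·30 = 116.7.
Deadweight loss = 31.79.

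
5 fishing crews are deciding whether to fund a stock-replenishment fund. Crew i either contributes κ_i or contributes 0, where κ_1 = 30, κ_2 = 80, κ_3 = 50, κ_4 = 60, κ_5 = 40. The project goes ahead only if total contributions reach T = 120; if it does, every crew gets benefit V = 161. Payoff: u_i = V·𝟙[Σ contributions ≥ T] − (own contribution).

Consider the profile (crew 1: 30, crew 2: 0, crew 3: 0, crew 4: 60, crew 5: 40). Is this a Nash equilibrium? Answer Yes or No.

Yes

Total = 130 ≥ 120: provided.
Crew 1 (pledges 30, payoff 131): dropping to 0 → total 100, payoff 0. No gain.
Crew 2 (pledges 0, payoff 161): pledging 80 → total 210, payoff 81. No gain.
Crew 3 (pledges 0, payoff 161): pledging 50 → total 180, payoff 111. No gain.
Crew 4 (pledges 60, payoff 101): dropping to 0 → total 70, payoff 0. No gain.
Crew 5 (pledges 40, payoff 121): dropping to 0 → total 90, payoff 0. No gain.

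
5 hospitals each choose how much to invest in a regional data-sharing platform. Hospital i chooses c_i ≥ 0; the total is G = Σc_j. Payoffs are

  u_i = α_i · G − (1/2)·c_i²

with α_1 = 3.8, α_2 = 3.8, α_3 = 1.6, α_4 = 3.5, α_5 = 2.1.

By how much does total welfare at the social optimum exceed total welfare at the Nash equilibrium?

352.61

Hospital i's FOC: ∂u_i/∂c_i = α_i − c_i = 0, so c_i* = α_i.
NE contributions = (3.8, 3.8, 1.6, 3.5, 2.1); G = 14.8.
W^NE = (Σα)·G − ½Σα_i² = 14.8² − ½·48.1 = 194.99.
Planner sets c_i = Σα_j = 14.8 for every i, so G^SO = 5·14.8 = 74.
W^SO = (Σα)·G^SO − ½·5·(Σα)² = (5/2)·14.8² = 547.6.
Deadweight loss = W^SO − W^NE = 352.61.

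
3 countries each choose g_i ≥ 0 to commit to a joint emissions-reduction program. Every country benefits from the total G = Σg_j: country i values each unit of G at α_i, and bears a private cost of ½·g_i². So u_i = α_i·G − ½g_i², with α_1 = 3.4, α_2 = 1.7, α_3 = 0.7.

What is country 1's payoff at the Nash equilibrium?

Country i's FOC: ∂u_i/∂g_i = α_i − g_i = 0, so g_i* = α_i.
NE contributions = (3.4, 1.7, 0.7); G = 5.8.
u_1 = α_1·G − ½·(g_1)² = 3.4·5.8 − ½·3.4² = 13.94.

13.94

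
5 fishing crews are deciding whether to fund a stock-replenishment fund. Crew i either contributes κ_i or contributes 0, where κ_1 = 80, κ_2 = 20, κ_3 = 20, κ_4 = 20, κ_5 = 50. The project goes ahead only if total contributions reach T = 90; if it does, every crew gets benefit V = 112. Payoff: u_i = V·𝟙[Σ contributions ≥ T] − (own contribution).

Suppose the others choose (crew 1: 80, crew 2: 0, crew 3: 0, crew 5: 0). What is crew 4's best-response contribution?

20

Others' total = 80. Contributing 20 brings total to 100 ≥ 90: gain V − κ_4 = 92.
Best response: 20.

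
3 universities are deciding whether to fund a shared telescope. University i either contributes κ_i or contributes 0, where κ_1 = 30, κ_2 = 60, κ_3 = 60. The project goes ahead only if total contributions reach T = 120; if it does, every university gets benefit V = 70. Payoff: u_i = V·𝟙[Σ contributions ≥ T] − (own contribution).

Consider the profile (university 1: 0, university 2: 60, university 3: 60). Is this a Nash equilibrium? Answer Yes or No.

Yes

Total = 120 ≥ 120: provided.
University 1 (pledges 0, payoff 70): pledging 30 → total 150, payoff 40. No gain.
University 2 (pledges 60, payoff 10): dropping to 0 → total 60, payoff 0. No gain.
University 3 (pledges 60, payoff 10): dropping to 0 → total 60, payoff 0. No gain.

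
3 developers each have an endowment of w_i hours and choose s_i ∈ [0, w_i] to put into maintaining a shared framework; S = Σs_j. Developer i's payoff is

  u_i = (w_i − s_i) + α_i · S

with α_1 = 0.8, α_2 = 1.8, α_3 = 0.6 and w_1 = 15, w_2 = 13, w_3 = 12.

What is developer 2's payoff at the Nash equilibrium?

∂u_i/∂s_i = α_i − 1, so developer i contributes w_i if α_i > 1, else 0.
α_i > 1 for i ∈ {2}; NE contributions (0, 13, 0), S = 13.
u_2 = (13 − 13) + 1.8·13 = 23.4.

23.4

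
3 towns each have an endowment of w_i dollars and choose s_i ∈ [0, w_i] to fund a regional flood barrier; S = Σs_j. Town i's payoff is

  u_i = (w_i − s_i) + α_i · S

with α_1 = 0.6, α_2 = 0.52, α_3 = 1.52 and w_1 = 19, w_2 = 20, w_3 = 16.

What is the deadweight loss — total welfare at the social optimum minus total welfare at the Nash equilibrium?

63.96

∂u_i/∂s_i = α_i − 1, so town i contributes w_i if α_i > 1, else 0.
α_i > 1 for i ∈ {3}; NE contributions (0, 0, 16), S = 16.
W^NE = Σw_i − S^NE + (Σα_i)·S^NE = 55 + 1.64·16 = 81.24.
Planner: ∂(Σu_j)/∂s_i = Σα_j − 1 = 1.64 > 0, so everyone contributes w_i; S^SO = 55, W^SO = 55 + 1.64·55 = 145.2.
Deadweight loss = 63.96.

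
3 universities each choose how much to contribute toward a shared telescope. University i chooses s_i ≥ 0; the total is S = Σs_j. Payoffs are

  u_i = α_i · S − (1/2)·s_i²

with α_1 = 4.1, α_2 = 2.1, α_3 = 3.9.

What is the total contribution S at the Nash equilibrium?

University i's FOC: ∂u_i/∂s_i = α_i − s_i = 0, so s_i* = α_i.
NE contributions = (4.1, 2.1, 3.9); S = 10.1.

10.1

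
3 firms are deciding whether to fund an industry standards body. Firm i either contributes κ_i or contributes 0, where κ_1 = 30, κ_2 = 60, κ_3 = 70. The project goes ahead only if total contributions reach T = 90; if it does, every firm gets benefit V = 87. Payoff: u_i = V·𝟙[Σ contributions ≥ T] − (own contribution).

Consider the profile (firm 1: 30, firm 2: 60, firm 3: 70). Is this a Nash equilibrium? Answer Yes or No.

Total = 160 ≥ 90: provided.
Firm 1 (pledges 30, payoff 57): dropping to 0 → total 130, payoff 87. Profitable deviation.

No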